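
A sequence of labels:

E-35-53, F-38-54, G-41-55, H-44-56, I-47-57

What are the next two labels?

For the letter, letters move forward 1 place in the alphabet: E, F, G, H, I → J → K.
Second component goes 35, 38, 41, 44, 47 → 50 → 53 (+3 each step).
Third component: +1 each step, so 53, 54, 55, 56, 57 → 58 → 59.
Putting the parts together: J-50-58 and then K-53-59.

J-50-58, K-53-59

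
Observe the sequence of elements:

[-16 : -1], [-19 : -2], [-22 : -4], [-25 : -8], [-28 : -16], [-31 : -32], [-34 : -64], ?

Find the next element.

First part: −3 each step, so -16, -19, -22, -25, -28, -31, -34 → -37.
Second part: -1, -2, -4, -8, -16, -32, -64 → -128 (×2 each step).
Putting it together: [-37 : -128].

[-37 : -128]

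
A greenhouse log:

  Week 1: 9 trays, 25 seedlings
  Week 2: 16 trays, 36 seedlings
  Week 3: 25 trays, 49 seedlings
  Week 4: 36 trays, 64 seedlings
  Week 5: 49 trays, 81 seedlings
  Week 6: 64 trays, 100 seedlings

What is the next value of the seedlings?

Trays: perfect squares: 3², 4², 5², …; 9, 16, 25, 36, 49, 64 → 81.
For the seedlings, perfect squares: 5², 6², 7², …: 25, 36, 49, 64, 81, 100 → 121.

121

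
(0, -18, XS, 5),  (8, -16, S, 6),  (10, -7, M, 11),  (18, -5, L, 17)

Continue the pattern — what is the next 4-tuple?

(20, 4, XL, 28)

First entry: alternating steps +8, +2, +8, +2, …; 0, 8, 10, 18 → 20.
For the second entry, alternating steps +2, +9, +2, +9, …: -18, -16, -7, -5 → 4.
Size: XS, S, M, L → XL (runs through clothing sizes XS→XL).
Fourth entry — each term is the sum of the two before it: 5, 6, 11, 17 → 28.
Putting it together: (20, 4, XL, 28).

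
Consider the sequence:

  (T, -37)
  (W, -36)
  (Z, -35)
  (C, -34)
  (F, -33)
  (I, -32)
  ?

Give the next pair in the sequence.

Letter: T, W, Z, C, F, I → L (letters move forward 3 places in the alphabet, wrapping Z→A).
For the second entry, +1 each step: -37, -36, -35, -34, -33, -32 → -31.
Combining the parts gives (L, -31).

(L, -31)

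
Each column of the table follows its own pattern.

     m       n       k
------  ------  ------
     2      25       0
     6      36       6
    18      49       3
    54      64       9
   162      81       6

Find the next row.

486  100  12

For the column m, ×3 each step: 2, 6, 18, 54, 162 → 486.
Column n goes 25, 36, 49, 64, 81 → 100 (perfect squares: 5², 6², 7², …).
Column k — alternating steps +6, −3, +6, −3, …: 0, 6, 3, 9, 6 → 12.
So the next row is 486  100  12.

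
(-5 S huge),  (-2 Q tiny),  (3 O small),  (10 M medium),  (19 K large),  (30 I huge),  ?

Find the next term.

First value goes -5, -2, 3, 10, 19, 30 → 43 (differences are 3, 5, 7, … (increasing by 2 each time)).
Letter — letters move back 2 places in the alphabet: S, Q, O, M, K, I → G.
Size goes huge, tiny, small, medium, large, huge → tiny (repeats huge → tiny → small → medium → large).
Putting it together: (43 G tiny).

(43 G tiny)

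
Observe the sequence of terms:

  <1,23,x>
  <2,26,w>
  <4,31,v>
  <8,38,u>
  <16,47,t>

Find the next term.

<32,58,s>

First part: ×2 each step; 1, 2, 4, 8, 16 → 32.
For the second part, differences are 3, 5, 7, … (increasing by 2 each time): 23, 26, 31, 38, 47 → 58.
Letter goes x, w, v, u, t → s (letters move back 1 place in the alphabet).
So the next term is <32,58,s>.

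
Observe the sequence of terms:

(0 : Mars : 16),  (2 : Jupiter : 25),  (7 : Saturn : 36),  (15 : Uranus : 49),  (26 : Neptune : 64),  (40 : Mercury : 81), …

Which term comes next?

(57 : Venus : 100)

First value: 0, 2, 7, 15, 26, 40 → 57 (differences are 2, 5, 8, … (increasing by 3 each time)).
Planet — runs through the planets Mercury→Neptune: Mars, Jupiter, Saturn, Uranus, Neptune, Mercury → Venus.
Third value: perfect squares: 4², 5², 6², …; 16, 25, 36, 49, 64, 81 → 100.
Combining the parts gives (57 : Venus : 100).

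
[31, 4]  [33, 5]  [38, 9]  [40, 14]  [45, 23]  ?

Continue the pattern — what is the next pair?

[47, 37]

First entry: 31, 33, 38, 40, 45 → 47 (alternating steps +2, +5, +2, +5, …).
Second entry: 4, 5, 9, 14, 23 → 37 (each term is the sum of the two before it).
Putting it together: [47, 37].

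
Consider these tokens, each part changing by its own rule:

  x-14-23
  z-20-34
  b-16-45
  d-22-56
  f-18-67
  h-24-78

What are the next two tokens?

For the letter, letters move forward 2 places in the alphabet, wrapping Z→A: x, z, b, d, f, h → j → l.
Second component: 14, 20, 16, 22, 18, 24 → 20 → 26 (alternating steps +6, −4, +6, −4, …).
Third component — +11 each step: 23, 34, 45, 56, 67, 78 → 89 → 100.
So the next two tokens are j-20-89 and l-26-100.

j-20-89, l-26-100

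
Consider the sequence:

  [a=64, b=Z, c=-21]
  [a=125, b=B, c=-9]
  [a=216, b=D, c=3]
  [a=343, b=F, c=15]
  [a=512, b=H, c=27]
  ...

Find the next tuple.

A — perfect cubes: 4³, 5³, 6³, …: 64, 125, 216, 343, 512 → 729.
B — letters move forward 2 places in the alphabet, wrapping Z→A: Z, B, D, F, H → J.
C goes -21, -9, 3, 15, 27 → 39 (+12 each step).
Combining the parts gives [a=729, b=J, c=39].

[a=729, b=J, c=39]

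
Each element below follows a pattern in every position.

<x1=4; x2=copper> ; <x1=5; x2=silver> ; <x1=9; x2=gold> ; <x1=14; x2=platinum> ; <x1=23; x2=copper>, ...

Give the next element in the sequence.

<x1=37; x2=silver>

X1 — each term is the sum of the two before it: 4, 5, 9, 14, 23 → 37.
X2: copper, silver, gold, platinum, copper → silver (repeats copper → silver → gold → platinum).
Combining the parts gives <x1=37; x2=silver>.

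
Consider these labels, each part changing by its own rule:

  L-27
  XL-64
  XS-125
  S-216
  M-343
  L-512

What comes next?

XL-729

Size: L, XL, XS, S, M, L → XL (repeats L → XL → XS → S → M).
For the second component, perfect cubes: 3³, 4³, 5³, …: 27, 64, 125, 216, 343, 512 → 729.
So the next label is XL-729.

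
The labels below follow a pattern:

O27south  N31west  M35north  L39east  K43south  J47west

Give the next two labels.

For the letter, letters move back 1 place in the alphabet: O, N, M, L, K, J → I → H.
Second component: +4 each step; 27, 31, 35, 39, 43, 47 → 51 → 55.
Direction: south, west, north, east, south, west → north → east (repeats south → west → north → east).
Putting the parts together: I51north and then H55east.

I51north then H55east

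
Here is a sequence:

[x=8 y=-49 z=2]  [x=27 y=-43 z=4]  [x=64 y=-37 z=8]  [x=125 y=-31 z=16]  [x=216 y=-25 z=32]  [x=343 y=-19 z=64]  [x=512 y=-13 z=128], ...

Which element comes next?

[x=729 y=-7 z=256]

For the x, perfect cubes: 2³, 3³, 4³, …: 8, 27, 64, 125, 216, 343, 512 → 729.
Y goes -49, -43, -37, -31, -25, -19, -13 → -7 (+6 each step).
For the z, ×2 each step: 2, 4, 8, 16, 32, 64, 128 → 256.
Putting it together: [x=729 y=-7 z=256].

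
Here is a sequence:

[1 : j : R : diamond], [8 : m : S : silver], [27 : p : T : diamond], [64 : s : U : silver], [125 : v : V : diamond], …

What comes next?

[216 : y : W : silver]

First entry — perfect cubes: 1³, 2³, 3³, …: 1, 8, 27, 64, 125 → 216.
First letter goes j, m, p, s, v → y (letters move forward 3 places in the alphabet).
Second letter: R, S, T, U, V → W (letters move forward 1 place in the alphabet).
Rank: alternates diamond ↔ silver; diamond, silver, diamond, silver, diamond → silver.
Combining the parts gives [216 : y : W : silver].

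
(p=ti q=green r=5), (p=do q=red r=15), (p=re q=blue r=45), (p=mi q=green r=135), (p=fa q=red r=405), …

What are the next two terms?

(p=sol q=blue r=1215), (p=la q=green r=3645)

P: runs through the solfège scale do→ti; ti, do, re, mi, fa → sol → la.
Q: green, red, blue, green, red → blue → green (repeats green → red → blue).
R — ×3 each step: 5, 15, 45, 135, 405 → 1215 → 3645.
Putting the parts together: (p=sol q=blue r=1215) and then (p=la q=green r=3645).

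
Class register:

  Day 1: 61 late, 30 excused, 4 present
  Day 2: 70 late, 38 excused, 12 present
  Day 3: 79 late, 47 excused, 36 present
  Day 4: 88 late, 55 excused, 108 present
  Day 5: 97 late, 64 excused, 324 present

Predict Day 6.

Late — +9 each step: 61, 70, 79, 88, 97 → 106.
Excused goes 30, 38, 47, 55, 64 → 72 (alternating steps +8, +9, +8, +9, …).
Present goes 4, 12, 36, 108, 324 → 972 (×3 each step).
Combining the parts gives 106 late, 72 excused, 972 present.

106 late, 72 excused, 972 present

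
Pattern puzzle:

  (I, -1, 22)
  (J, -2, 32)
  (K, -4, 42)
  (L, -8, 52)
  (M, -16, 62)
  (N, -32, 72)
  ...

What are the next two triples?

(O, -64, 82), (P, -128, 92)

Letter — letters move forward 1 place in the alphabet: I, J, K, L, M, N → O → P.
Second entry: ×2 each step; -1, -2, -4, -8, -16, -32 → -64 → -128.
Third entry: 22, 32, 42, 52, 62, 72 → 82 → 92 (+10 each step).
So the next two triples are (O, -64, 82) and (P, -128, 92).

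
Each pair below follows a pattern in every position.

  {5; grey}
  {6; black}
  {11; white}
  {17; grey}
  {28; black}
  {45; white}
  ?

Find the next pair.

First part goes 5, 6, 11, 17, 28, 45 → 73 (each term is the sum of the two before it).
For the shade, repeats grey → black → white: grey, black, white, grey, black, white → grey.
Putting it together: {73; grey}.

{73; grey}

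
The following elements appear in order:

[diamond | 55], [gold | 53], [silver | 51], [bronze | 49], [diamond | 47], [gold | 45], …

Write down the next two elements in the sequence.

[silver | 43], [bronze | 41]

Rank goes diamond, gold, silver, bronze, diamond, gold → silver → bronze (repeats diamond → gold → silver → bronze).
For the second slot, −2 each step: 55, 53, 51, 49, 47, 45 → 43 → 41.
So the next two elements are [silver | 43] and [bronze | 41].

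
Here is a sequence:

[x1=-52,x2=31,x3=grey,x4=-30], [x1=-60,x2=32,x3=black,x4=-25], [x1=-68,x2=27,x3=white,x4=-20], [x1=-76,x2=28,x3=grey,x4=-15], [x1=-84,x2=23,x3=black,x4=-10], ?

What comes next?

[x1=-92,x2=24,x3=white,x4=-5]

For the x1, −8 each step: -52, -60, -68, -76, -84 → -92.
X2: 31, 32, 27, 28, 23 → 24 (alternating steps +1, −5, +1, −5, …).
For the x3, repeats grey → black → white: grey, black, white, grey, black → white.
X4: -30, -25, -20, -15, -10 → -5 (+5 each step).
Putting it together: [x1=-92,x2=24,x3=white,x4=-5].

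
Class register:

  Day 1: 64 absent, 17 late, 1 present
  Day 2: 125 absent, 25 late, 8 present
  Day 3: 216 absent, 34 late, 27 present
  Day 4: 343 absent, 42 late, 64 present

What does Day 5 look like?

For the absent, perfect cubes: 4³, 5³, 6³, …: 64, 125, 216, 343 → 512.
Late: alternating steps +8, +9, +8, +9, …, so 17, 25, 34, 42 → 51.
For the present, perfect cubes: 1³, 2³, 3³, …: 1, 8, 27, 64 → 125.
So the next record is 512 absent, 51 late, 125 present.

512 absent, 51 late, 125 present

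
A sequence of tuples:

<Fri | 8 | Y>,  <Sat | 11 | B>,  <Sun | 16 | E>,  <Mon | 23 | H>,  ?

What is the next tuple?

Day goes Fri, Sat, Sun, Mon → Tue (runs through the weekdays Mon→Sun).
Second entry: differences are 3, 5, 7, … (increasing by 2 each time), so 8, 11, 16, 23 → 32.
Letter — letters move forward 3 places in the alphabet, wrapping Z→A: Y, B, E, H → K.
So the next tuple is <Tue | 32 | K>.

<Tue | 32 | K>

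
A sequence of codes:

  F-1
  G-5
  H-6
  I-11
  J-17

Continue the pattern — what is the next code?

K-28

Letter goes F, G, H, I, J → K (letters move forward 1 place in the alphabet).
Second component — each term is the sum of the two before it: 1, 5, 6, 11, 17 → 28.
So the next code is K-28.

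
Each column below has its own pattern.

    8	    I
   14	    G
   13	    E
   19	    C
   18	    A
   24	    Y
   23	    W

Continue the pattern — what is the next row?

First component goes 8, 14, 13, 19, 18, 24, 23 → 29 (alternating steps +6, −1, +6, −1, …).
Letter: letters move back 2 places in the alphabet, wrapping A→Z; I, G, E, C, A, Y, W → U.
Combining the parts gives 29  U.

29  U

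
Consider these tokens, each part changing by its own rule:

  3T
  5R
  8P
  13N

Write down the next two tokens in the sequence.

21L then 34J

First component: each term is the sum of the two before it; 3, 5, 8, 13 → 21 → 34.
For the letter, letters move back 2 places in the alphabet: T, R, P, N → L → J.
So the next two tokens are 21L and 34J.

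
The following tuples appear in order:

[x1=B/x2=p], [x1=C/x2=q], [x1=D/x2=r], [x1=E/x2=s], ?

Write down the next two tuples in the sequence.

[x1=F/x2=t], [x1=G/x2=u]

For the x1, letters move forward 1 place in the alphabet: B, C, D, E → F → G.
X2 — letters move forward 1 place in the alphabet: p, q, r, s → t → u.
So the next two tuples are [x1=F/x2=t] and [x1=G/x2=u].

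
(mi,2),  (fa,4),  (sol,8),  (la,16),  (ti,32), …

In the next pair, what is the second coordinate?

64

Second coordinate: 2, 4, 8, 16, 32 → 64 (×2 each step).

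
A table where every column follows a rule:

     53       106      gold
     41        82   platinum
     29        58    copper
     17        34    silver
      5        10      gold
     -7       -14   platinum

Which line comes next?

First component: 53, 41, 29, 17, 5, -7 → -19 (−12 each step).
For the second component, always 2 × the first component: 106, 82, 58, 34, 10, -14 → -38.
For the metal, repeats gold → platinum → copper → silver: gold, platinum, copper, silver, gold, platinum → copper.
So the next line is -19  -38  copper.

-19  -38  copper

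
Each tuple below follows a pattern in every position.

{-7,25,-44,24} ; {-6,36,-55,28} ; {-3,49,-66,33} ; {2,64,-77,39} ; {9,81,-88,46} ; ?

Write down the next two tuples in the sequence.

First part — differences are 1, 3, 5, … (increasing by 2 each time): -7, -6, -3, 2, 9 → 18 → 29.
Second part: perfect squares: 5², 6², 7², …, so 25, 36, 49, 64, 81 → 100 → 121.
Third part: −11 each step, so -44, -55, -66, -77, -88 → -99 → -110.
Fourth part: differences are 4, 5, 6, … (increasing by 1 each time); 24, 28, 33, 39, 46 → 54 → 63.
Putting the parts together: {18,100,-99,54} and then {29,121,-110,63}.

{18,100,-99,54}, {29,121,-110,63}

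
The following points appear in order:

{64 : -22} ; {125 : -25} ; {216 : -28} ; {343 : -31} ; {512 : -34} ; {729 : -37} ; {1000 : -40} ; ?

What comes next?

First value: perfect cubes: 4³, 5³, 6³, …, so 64, 125, 216, 343, 512, 729, 1000 → 1331.
Second value: −3 each step; -22, -25, -28, -31, -34, -37, -40 → -43.
Putting it together: {1331 : -43}.

{1331 : -43}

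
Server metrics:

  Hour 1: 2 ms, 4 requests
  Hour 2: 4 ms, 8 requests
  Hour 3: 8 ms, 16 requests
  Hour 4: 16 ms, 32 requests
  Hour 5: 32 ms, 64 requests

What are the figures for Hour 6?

64 ms, 128 requests

Ms: 2, 4, 8, 16, 32 → 64 (×2 each step).
Requests: always 2 × the ms, so 4, 8, 16, 32, 64 → 128.
So the next line is 64 ms, 128 requests.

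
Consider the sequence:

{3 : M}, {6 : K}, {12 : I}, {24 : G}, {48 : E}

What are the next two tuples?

{96 : C}, {192 : A}

First part — ×2 each step: 3, 6, 12, 24, 48 → 96 → 192.
Letter: letters move back 2 places in the alphabet, so M, K, I, G, E → C → A.
Putting the parts together: {96 : C} and then {192 : A}.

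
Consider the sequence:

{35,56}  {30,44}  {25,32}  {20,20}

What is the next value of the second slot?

First slot — −5 each step: 35, 30, 25, 20 → 15.
Second slot: −12 each step, so 56, 44, 32, 20 → 8.

8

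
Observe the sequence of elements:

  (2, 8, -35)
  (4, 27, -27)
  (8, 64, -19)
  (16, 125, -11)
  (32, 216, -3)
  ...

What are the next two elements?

First component — ×2 each step: 2, 4, 8, 16, 32 → 64 → 128.
Second component — perfect cubes: 2³, 3³, 4³, …: 8, 27, 64, 125, 216 → 343 → 512.
For the third component, +8 each step: -35, -27, -19, -11, -3 → 5 → 13.
So the next two elements are (64, 343, 5) and (128, 512, 13).

(64, 343, 5), (128, 512, 13)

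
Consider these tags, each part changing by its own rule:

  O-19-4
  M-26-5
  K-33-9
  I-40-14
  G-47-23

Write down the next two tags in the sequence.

E-54-37, C-61-60

Letter: letters move back 2 places in the alphabet; O, M, K, I, G → E → C.
For the second component, +7 each step: 19, 26, 33, 40, 47 → 54 → 61.
Third component — each term is the sum of the two before it: 4, 5, 9, 14, 23 → 37 → 60.
So the next two tags are E-54-37 and C-61-60.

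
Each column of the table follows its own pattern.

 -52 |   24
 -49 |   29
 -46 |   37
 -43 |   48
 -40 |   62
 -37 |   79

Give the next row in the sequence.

-34  99

For the first component, +3 each step: -52, -49, -46, -43, -40, -37 → -34.
Second component — differences are 5, 8, 11, … (increasing by 3 each time): 24, 29, 37, 48, 62, 79 → 99.
So the next row is -34  99.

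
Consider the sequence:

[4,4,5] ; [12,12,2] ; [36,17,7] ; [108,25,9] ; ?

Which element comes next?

First coordinate goes 4, 12, 36, 108 → 324 (×3 each step).
Second coordinate: alternating steps +8, +5, +8, +5, …; 4, 12, 17, 25 → 30.
Third coordinate goes 5, 2, 7, 9 → 16 (each term is the sum of the two before it).
Putting it together: [324,30,16].

[324,30,16]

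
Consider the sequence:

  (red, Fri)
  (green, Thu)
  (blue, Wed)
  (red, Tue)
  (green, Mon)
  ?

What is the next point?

(blue, Sun)

Colour: repeats red → green → blue; red, green, blue, red, green → blue.
For the day, runs backward through the weekdays Mon→Sun: Fri, Thu, Wed, Tue, Mon → Sun.
So the next point is (blue, Sun).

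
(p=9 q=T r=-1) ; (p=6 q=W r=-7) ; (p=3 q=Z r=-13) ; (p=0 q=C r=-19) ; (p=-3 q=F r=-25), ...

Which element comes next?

(p=-6 q=I r=-31)

P: 9, 6, 3, 0, -3 → -6 (−3 each step).
Q: letters move forward 3 places in the alphabet, wrapping Z→A; T, W, Z, C, F → I.
For the r, −6 each step: -1, -7, -13, -19, -25 → -31.
Putting it together: (p=-6 q=I r=-31).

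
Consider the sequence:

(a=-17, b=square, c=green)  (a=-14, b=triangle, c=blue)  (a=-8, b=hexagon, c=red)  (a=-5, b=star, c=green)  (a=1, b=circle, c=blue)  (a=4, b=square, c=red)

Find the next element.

A: alternating steps +3, +6, +3, +6, …; -17, -14, -8, -5, 1, 4 → 10.
B — repeats square → triangle → hexagon → star → circle: square, triangle, hexagon, star, circle, square → triangle.
For the c, repeats green → blue → red: green, blue, red, green, blue, red → green.
Combining the parts gives (a=10, b=triangle, c=green).

(a=10, b=triangle, c=green)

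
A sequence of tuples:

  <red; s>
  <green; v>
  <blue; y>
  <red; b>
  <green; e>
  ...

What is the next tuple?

Colour goes red, green, blue, red, green → blue (repeats red → green → blue).
Letter — letters move forward 3 places in the alphabet, wrapping Z→A: s, v, y, b, e → h.
Combining the parts gives <blue; h>.

<blue; h>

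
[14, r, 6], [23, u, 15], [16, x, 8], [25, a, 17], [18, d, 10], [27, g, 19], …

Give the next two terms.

First coordinate: alternating steps +9, −7, +9, −7, …; 14, 23, 16, 25, 18, 27 → 20 → 29.
Letter: letters move forward 3 places in the alphabet, wrapping Z→A, so r, u, x, a, d, g → j → m.
Third coordinate: 6, 15, 8, 17, 10, 19 → 12 → 21 (always 8 less than the first coordinate).
So the next two terms are [20, j, 12] and [29, m, 21].

[20, j, 12], [29, m, 21]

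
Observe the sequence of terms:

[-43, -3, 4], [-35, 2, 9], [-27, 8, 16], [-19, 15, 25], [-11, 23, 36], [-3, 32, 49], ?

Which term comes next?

First slot: +8 each step, so -43, -35, -27, -19, -11, -3 → 5.
Second slot — differences are 5, 6, 7, … (increasing by 1 each time): -3, 2, 8, 15, 23, 32 → 42.
Third slot — perfect squares: 2², 3², 4², …: 4, 9, 16, 25, 36, 49 → 64.
Putting it together: [5, 42, 64].

[5, 42, 64]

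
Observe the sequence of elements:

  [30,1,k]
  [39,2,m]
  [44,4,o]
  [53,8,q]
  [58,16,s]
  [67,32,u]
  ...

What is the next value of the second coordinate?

Second coordinate: 1, 2, 4, 8, 16, 32 → 64 (×2 each step).

64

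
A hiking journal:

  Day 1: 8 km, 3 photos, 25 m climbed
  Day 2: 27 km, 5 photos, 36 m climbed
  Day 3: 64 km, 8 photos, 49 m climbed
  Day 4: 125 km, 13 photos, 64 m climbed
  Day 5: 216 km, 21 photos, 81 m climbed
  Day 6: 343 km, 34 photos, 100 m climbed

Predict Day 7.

512 km, 55 photos, 121 m climbed

Km — perfect cubes: 2³, 3³, 4³, …: 8, 27, 64, 125, 216, 343 → 512.
For the photos, each term is the sum of the two before it: 3, 5, 8, 13, 21, 34 → 55.
M climbed goes 25, 36, 49, 64, 81, 100 → 121 (perfect squares: 5², 6², 7², …).
So the next line is 512 km, 55 photos, 121 m climbed.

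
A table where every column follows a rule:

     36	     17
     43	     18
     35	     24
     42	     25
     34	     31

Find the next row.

First component: alternating steps +7, −8, +7, −8, …; 36, 43, 35, 42, 34 → 41.
Second component — alternating steps +1, +6, +1, +6, …: 17, 18, 24, 25, 31 → 32.
Putting it together: 41  32.

41  32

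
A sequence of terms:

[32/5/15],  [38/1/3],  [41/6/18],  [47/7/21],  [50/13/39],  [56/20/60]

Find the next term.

[59/33/99]

First component: alternating steps +6, +3, +6, +3, …, so 32, 38, 41, 47, 50, 56 → 59.
Second component: each term is the sum of the two before it, so 5, 1, 6, 7, 13, 20 → 33.
Third component — always 3 × the second component: 15, 3, 18, 21, 39, 60 → 99.
Putting it together: [59/33/99].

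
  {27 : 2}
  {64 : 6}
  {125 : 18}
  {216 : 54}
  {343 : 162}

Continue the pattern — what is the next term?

First part: perfect cubes: 3³, 4³, 5³, …; 27, 64, 125, 216, 343 → 512.
For the second part, ×3 each step: 2, 6, 18, 54, 162 → 486.
So the next term is {512 : 486}.

{512 : 486}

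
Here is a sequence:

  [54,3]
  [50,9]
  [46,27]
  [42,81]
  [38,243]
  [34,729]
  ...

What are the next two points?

First part goes 54, 50, 46, 42, 38, 34 → 30 → 26 (−4 each step).
For the second part, ×3 each step: 3, 9, 27, 81, 243, 729 → 2187 → 6561.
Putting the parts together: [30,2187] and then [26,6561].

[30,2187], [26,6561]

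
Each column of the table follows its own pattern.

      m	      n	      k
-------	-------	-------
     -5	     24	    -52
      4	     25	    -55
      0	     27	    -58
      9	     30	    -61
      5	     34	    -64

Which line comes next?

Column m — alternating steps +9, −4, +9, −4, …: -5, 4, 0, 9, 5 → 14.
Column n — differences are 1, 2, 3, … (increasing by 1 each time): 24, 25, 27, 30, 34 → 39.
Column k: −3 each step; -52, -55, -58, -61, -64 → -67.
So the next line is 14  39  -67.

14  39  -67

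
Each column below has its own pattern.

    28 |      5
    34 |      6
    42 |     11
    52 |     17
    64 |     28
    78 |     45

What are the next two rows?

94  73; 112  118

First component: differences are 6, 8, 10, … (increasing by 2 each time), so 28, 34, 42, 52, 64, 78 → 94 → 112.
Second component: each term is the sum of the two before it; 5, 6, 11, 17, 28, 45 → 73 → 118.
So the next two rows are 94  73 and 112  118.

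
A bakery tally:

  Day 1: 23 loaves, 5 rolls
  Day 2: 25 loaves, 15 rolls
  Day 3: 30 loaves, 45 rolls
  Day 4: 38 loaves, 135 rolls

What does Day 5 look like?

Loaves: 23, 25, 30, 38 → 49 (differences are 2, 5, 8, … (increasing by 3 each time)).
Rolls: ×3 each step, so 5, 15, 45, 135 → 405.
Combining the parts gives 49 loaves, 405 rolls.

49 loaves, 405 rolls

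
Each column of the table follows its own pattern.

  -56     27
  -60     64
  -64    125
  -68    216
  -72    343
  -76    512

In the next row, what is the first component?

First component: −4 each step, so -56, -60, -64, -68, -72, -76 → -80.

-80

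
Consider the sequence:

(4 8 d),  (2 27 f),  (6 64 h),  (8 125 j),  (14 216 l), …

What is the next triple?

First component: each term is the sum of the two before it; 4, 2, 6, 8, 14 → 22.
For the second component, perfect cubes: 2³, 3³, 4³, …: 8, 27, 64, 125, 216 → 343.
Letter: letters move forward 2 places in the alphabet, so d, f, h, j, l → n.
So the next triple is (22 343 n).

(22 343 n)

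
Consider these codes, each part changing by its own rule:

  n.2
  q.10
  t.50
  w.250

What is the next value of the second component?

Second component goes 2, 10, 50, 250 → 1250 (×5 each step).

1250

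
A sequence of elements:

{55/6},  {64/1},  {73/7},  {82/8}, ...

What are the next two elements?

{91/15}, {100/23}

First part: 55, 64, 73, 82 → 91 → 100 (+9 each step).
Second part: 6, 1, 7, 8 → 15 → 23 (each term is the sum of the two before it).
So the next two elements are {91/15} and {100/23}.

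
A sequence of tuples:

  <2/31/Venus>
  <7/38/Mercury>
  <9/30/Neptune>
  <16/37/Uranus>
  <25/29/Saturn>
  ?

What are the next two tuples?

First slot: each term is the sum of the two before it, so 2, 7, 9, 16, 25 → 41 → 66.
Second slot: 31, 38, 30, 37, 29 → 36 → 28 (alternating steps +7, −8, +7, −8, …).
Planet: runs backward through the planets Mercury→Neptune; Venus, Mercury, Neptune, Uranus, Saturn → Jupiter → Mars.
Putting the parts together: <41/36/Jupiter> and then <66/28/Mars>.

<41/36/Jupiter>, <66/28/Mars>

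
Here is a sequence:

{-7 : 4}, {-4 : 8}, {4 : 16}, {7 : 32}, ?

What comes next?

First slot — alternating steps +3, +8, +3, +8, …: -7, -4, 4, 7 → 15.
Second slot: 4, 8, 16, 32 → 64 (×2 each step).
Putting it together: {15 : 64}.

{15 : 64}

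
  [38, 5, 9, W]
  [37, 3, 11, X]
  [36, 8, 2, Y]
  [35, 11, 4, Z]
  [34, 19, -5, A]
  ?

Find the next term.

[33, 30, -3, B]

First slot — −1 each step: 38, 37, 36, 35, 34 → 33.
Second slot: each term is the sum of the two before it, so 5, 3, 8, 11, 19 → 30.
Third slot goes 9, 11, 2, 4, -5 → -3 (alternating steps +2, −9, +2, −9, …).
Letter: letters move forward 1 place in the alphabet, wrapping Z→A; W, X, Y, Z, A → B.
Putting it together: [33, 30, -3, B].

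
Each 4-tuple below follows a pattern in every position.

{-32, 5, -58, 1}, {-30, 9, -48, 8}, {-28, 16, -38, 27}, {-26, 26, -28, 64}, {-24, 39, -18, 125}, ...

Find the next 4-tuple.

First coordinate — +2 each step: -32, -30, -28, -26, -24 → -22.
Second coordinate goes 5, 9, 16, 26, 39 → 55 (differences are 4, 7, 10, … (increasing by 3 each time)).
Third coordinate — +10 each step: -58, -48, -38, -28, -18 → -8.
Fourth coordinate: perfect cubes: 1³, 2³, 3³, …, so 1, 8, 27, 64, 125 → 216.
Putting it together: {-22, 55, -8, 216}.

{-22, 55, -8, 216}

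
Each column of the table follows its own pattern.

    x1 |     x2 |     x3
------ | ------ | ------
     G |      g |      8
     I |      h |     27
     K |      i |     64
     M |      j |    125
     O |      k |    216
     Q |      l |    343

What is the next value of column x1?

For the column x1, letters move forward 2 places in the alphabet: G, I, K, M, O, Q → S.
Column x2 — letters move forward 1 place in the alphabet: g, h, i, j, k, l → m.
Column x3 goes 8, 27, 64, 125, 216, 343 → 512 (perfect cubes: 2³, 3³, 4³, …).

S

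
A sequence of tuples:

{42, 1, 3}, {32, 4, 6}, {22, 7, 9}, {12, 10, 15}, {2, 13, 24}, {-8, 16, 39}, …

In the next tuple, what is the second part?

19

Second part: 1, 4, 7, 10, 13, 16 → 19 (+3 each step).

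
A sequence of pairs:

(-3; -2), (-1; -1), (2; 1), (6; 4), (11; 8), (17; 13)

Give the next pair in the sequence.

For the first coordinate, differences are 2, 3, 4, … (increasing by 1 each time): -3, -1, 2, 6, 11, 17 → 24.
Second coordinate — differences are 1, 2, 3, … (increasing by 1 each time): -2, -1, 1, 4, 8, 13 → 19.
Putting it together: (24; 19).

(24; 19)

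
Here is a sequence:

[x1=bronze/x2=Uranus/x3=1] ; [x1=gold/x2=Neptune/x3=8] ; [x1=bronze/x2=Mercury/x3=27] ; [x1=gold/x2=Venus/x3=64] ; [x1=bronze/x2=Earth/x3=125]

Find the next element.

X1: alternates bronze ↔ gold; bronze, gold, bronze, gold, bronze → gold.
X2: Uranus, Neptune, Mercury, Venus, Earth → Mars (runs through the planets Mercury→Neptune).
X3: 1, 8, 27, 64, 125 → 216 (perfect cubes: 1³, 2³, 3³, …).
Putting it together: [x1=gold/x2=Mars/x3=216].

[x1=gold/x2=Mars/x3=216]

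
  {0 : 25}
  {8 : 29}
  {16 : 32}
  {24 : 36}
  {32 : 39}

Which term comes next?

First value — +8 each step: 0, 8, 16, 24, 32 → 40.
Second value: alternating steps +4, +3, +4, +3, …; 25, 29, 32, 36, 39 → 43.
Putting it together: {40 : 43}.

{40 : 43}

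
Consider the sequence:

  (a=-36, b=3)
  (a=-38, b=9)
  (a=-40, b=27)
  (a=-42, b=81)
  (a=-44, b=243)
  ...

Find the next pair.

A: −2 each step, so -36, -38, -40, -42, -44 → -46.
For the b, ×3 each step: 3, 9, 27, 81, 243 → 729.
Putting it together: (a=-46, b=729).

(a=-46, b=729)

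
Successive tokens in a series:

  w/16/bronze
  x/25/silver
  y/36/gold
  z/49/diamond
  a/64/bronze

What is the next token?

b/81/silver

For the letter, letters move forward 1 place in the alphabet, wrapping Z→A: w, x, y, z, a → b.
Second component goes 16, 25, 36, 49, 64 → 81 (perfect squares: 4², 5², 6², …).
Rank: repeats bronze → silver → gold → diamond, so bronze, silver, gold, diamond, bronze → silver.
Combining the parts gives b/81/silver.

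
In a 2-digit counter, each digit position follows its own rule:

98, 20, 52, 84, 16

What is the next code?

First digit goes 9, 2, 5, 8, 1 → 4 (+3 each step, mod 10).
Second digit goes 8, 0, 2, 4, 6 → 8 (+2 each step, mod 10).
So the next code is 48.

48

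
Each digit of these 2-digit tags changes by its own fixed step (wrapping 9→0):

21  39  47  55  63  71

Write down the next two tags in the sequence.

89, 97

First digit: +1 each step, mod 10, so 2, 3, 4, 5, 6, 7 → 8 → 9.
Second digit: 1, 9, 7, 5, 3, 1 → 9 → 7 (−2 each step, mod 10).
Putting the parts together: 89 and then 97.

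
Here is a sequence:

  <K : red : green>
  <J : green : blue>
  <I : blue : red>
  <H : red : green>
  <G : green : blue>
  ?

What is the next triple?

<F : blue : red>

For the letter, letters move back 1 place in the alphabet: K, J, I, H, G → F.
First colour: repeats red → green → blue, so red, green, blue, red, green → blue.
Second colour: green, blue, red, green, blue → red (repeats green → blue → red).
Putting it together: <F : blue : red>.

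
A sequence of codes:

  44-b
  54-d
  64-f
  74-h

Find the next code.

84-j

First component goes 44, 54, 64, 74 → 84 (+10 each step).
For the letter, letters move forward 2 places in the alphabet: b, d, f, h → j.
Putting it together: 84-j.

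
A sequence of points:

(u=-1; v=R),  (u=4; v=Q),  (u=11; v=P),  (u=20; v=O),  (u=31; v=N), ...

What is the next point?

(u=44; v=M)

U: differences are 5, 7, 9, … (increasing by 2 each time), so -1, 4, 11, 20, 31 → 44.
For the v, letters move back 1 place in the alphabet: R, Q, P, O, N → M.
Putting it together: (u=44; v=M).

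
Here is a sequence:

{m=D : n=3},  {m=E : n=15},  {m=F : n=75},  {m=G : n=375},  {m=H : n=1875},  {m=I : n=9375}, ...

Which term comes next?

M: letters move forward 1 place in the alphabet, so D, E, F, G, H, I → J.
N: ×5 each step, so 3, 15, 75, 375, 1875, 9375 → 46875.
Putting it together: {m=J : n=46875}.

{m=J : n=46875}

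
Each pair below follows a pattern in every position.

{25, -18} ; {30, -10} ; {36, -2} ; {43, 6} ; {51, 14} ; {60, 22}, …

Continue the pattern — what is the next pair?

{70, 30}

First component: differences are 5, 6, 7, … (increasing by 1 each time), so 25, 30, 36, 43, 51, 60 → 70.
Second component: +8 each step; -18, -10, -2, 6, 14, 22 → 30.
So the next pair is {70, 30}.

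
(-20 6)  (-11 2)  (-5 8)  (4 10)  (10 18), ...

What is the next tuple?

(19 28)

First slot: alternating steps +9, +6, +9, +6, …, so -20, -11, -5, 4, 10 → 19.
Second slot — each term is the sum of the two before it: 6, 2, 8, 10, 18 → 28.
So the next tuple is (19 28).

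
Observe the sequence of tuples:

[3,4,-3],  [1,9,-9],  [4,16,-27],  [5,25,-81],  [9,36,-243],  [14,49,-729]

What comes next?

[23,64,-2187]

First slot goes 3, 1, 4, 5, 9, 14 → 23 (each term is the sum of the two before it).
Second slot: perfect squares: 2², 3², 4², …, so 4, 9, 16, 25, 36, 49 → 64.
Third slot: -3, -9, -27, -81, -243, -729 → -2187 (×3 each step).
So the next tuple is [23,64,-2187].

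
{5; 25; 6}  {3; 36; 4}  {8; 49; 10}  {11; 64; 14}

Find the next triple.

{19; 81; 24}

First coordinate: 5, 3, 8, 11 → 19 (each term is the sum of the two before it).
Second coordinate goes 25, 36, 49, 64 → 81 (perfect squares: 5², 6², 7², …).
For the third coordinate, each term is the sum of the two before it: 6, 4, 10, 14 → 24.
Combining the parts gives {19; 81; 24}.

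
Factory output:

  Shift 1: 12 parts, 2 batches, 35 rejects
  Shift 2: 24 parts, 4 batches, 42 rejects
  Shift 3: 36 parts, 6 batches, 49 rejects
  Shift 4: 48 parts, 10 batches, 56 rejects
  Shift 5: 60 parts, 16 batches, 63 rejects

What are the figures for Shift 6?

Parts: +12 each step, so 12, 24, 36, 48, 60 → 72.
Batches: 2, 4, 6, 10, 16 → 26 (each term is the sum of the two before it).
Rejects — +7 each step: 35, 42, 49, 56, 63 → 70.
Combining the parts gives 72 parts, 26 batches, 70 rejects.

72 parts, 26 batches, 70 rejects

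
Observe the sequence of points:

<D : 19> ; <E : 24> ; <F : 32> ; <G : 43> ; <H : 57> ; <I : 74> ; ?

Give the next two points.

<J : 94>, <K : 117>

Letter goes D, E, F, G, H, I → J → K (letters move forward 1 place in the alphabet).
Second coordinate: differences are 5, 8, 11, … (increasing by 3 each time); 19, 24, 32, 43, 57, 74 → 94 → 117.
So the next two points are <J : 94> and <K : 117>.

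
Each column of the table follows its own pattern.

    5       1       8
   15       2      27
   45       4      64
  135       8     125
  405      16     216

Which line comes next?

1215  32  343

First component: ×3 each step, so 5, 15, 45, 135, 405 → 1215.
Second component: ×2 each step; 1, 2, 4, 8, 16 → 32.
Third component: 8, 27, 64, 125, 216 → 343 (perfect cubes: 2³, 3³, 4³, …).
Combining the parts gives 1215  32  343.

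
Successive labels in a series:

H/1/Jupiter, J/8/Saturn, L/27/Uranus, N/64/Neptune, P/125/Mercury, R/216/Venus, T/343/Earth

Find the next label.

V/512/Mars

Letter goes H, J, L, N, P, R, T → V (letters move forward 2 places in the alphabet).
Second component: 1, 8, 27, 64, 125, 216, 343 → 512 (perfect cubes: 1³, 2³, 3³, …).
For the planet, runs through the planets Mercury→Neptune: Jupiter, Saturn, Uranus, Neptune, Mercury, Venus, Earth → Mars.
So the next label is V/512/Mars.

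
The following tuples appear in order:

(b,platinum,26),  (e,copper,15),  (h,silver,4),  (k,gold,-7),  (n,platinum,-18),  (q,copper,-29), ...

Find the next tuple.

Letter — letters move forward 3 places in the alphabet: b, e, h, k, n, q → t.
Metal goes platinum, copper, silver, gold, platinum, copper → silver (repeats platinum → copper → silver → gold).
Third value: 26, 15, 4, -7, -18, -29 → -40 (−11 each step).
So the next tuple is (t,silver,-40).

(t,silver,-40)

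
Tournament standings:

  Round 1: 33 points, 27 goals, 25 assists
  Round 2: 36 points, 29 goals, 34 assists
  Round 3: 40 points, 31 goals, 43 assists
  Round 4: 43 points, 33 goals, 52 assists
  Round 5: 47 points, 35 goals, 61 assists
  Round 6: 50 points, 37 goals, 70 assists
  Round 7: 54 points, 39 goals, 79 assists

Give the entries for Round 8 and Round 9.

For the points, alternating steps +3, +4, +3, +4, …: 33, 36, 40, 43, 47, 50, 54 → 57 → 61.
Goals goes 27, 29, 31, 33, 35, 37, 39 → 41 → 43 (+2 each step).
For the assists, +9 each step: 25, 34, 43, 52, 61, 70, 79 → 88 → 97.
So the next two rows are 57 points, 41 goals, 88 assists and 61 points, 43 goals, 97 assists.

57 points, 41 goals, 88 assists; 61 points, 43 goals, 97 assists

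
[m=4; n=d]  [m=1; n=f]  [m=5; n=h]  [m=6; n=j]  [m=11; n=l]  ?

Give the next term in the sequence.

M — each term is the sum of the two before it: 4, 1, 5, 6, 11 → 17.
N: letters move forward 2 places in the alphabet, so d, f, h, j, l → n.
Combining the parts gives [m=17; n=n].

[m=17; n=n]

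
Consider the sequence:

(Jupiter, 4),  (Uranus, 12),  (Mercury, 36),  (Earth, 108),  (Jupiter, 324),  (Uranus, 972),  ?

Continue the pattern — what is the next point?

(Mercury, 2916)

Planet goes Jupiter, Uranus, Mercury, Earth, Jupiter, Uranus → Mercury (repeats Jupiter → Uranus → Mercury → Earth).
For the second coordinate, ×3 each step: 4, 12, 36, 108, 324, 972 → 2916.
Combining the parts gives (Mercury, 2916).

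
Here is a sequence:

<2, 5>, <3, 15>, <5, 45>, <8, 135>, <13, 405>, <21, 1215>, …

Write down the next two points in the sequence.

For the first entry, each term is the sum of the two before it: 2, 3, 5, 8, 13, 21 → 34 → 55.
For the second entry, ×3 each step: 5, 15, 45, 135, 405, 1215 → 3645 → 10935.
So the next two points are <34, 3645> and <55, 10935>.

<34, 3645>, <55, 10935>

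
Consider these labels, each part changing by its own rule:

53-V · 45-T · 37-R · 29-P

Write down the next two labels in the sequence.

21-N, 13-L

First component: 53, 45, 37, 29 → 21 → 13 (−8 each step).
Letter — letters move back 2 places in the alphabet: V, T, R, P → N → L.
So the next two labels are 21-N and 13-L.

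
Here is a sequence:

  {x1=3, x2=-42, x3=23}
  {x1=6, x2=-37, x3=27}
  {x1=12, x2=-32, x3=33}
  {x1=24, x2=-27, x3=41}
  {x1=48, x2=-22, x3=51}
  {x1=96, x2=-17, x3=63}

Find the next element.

X1: ×2 each step, so 3, 6, 12, 24, 48, 96 → 192.
For the x2, +5 each step: -42, -37, -32, -27, -22, -17 → -12.
X3: 23, 27, 33, 41, 51, 63 → 77 (differences are 4, 6, 8, … (increasing by 2 each time)).
Combining the parts gives {x1=192, x2=-12, x3=77}.

{x1=192, x2=-12, x3=77}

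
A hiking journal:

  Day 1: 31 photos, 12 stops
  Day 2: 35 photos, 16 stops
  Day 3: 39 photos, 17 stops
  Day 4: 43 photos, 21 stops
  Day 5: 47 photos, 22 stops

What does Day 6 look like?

Photos: +4 each step; 31, 35, 39, 43, 47 → 51.
Stops: 12, 16, 17, 21, 22 → 26 (alternating steps +4, +1, +4, +1, …).
Putting it together: 51 photos, 26 stops.

51 photos, 26 stops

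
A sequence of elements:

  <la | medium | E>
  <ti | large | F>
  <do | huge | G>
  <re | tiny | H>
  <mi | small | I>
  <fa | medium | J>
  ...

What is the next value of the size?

large

For the size, repeats medium → large → huge → tiny → small: medium, large, huge, tiny, small, medium → large.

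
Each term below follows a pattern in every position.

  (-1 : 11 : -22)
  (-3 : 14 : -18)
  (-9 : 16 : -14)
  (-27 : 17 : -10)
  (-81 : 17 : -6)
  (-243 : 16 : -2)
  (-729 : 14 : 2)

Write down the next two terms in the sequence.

(-2187 : 11 : 6), (-6561 : 7 : 10)

First part goes -1, -3, -9, -27, -81, -243, -729 → -2187 → -6561 (×3 each step).
Second part — differences are 3, 2, 1, … (decreasing by 1 each time): 11, 14, 16, 17, 17, 16, 14 → 11 → 7.
For the third part, +4 each step: -22, -18, -14, -10, -6, -2, 2 → 6 → 10.
Putting the parts together: (-2187 : 11 : 6) and then (-6561 : 7 : 10).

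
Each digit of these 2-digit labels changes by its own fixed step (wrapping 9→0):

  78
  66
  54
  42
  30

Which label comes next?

First digit: −1 each step, mod 10, so 7, 6, 5, 4, 3 → 2.
Second digit — −2 each step, mod 10: 8, 6, 4, 2, 0 → 8.
Putting it together: 28.

28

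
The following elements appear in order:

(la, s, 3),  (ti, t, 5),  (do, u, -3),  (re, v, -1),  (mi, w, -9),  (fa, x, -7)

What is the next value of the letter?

For the letter, letters move forward 1 place in the alphabet: s, t, u, v, w, x → y.

y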